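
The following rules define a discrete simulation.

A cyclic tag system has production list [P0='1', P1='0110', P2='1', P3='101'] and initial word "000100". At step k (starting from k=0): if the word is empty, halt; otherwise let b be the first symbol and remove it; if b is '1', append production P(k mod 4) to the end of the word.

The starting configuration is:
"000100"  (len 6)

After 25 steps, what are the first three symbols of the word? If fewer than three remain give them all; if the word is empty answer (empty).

110

[0] "000100"  (len 6)
[1] "00100"  (len 5)
[2] "0100"  (len 4)
[3] "100"  (len 3)
[4] "00101"  (len 5)
[5] "0101"  (len 4)
[6] "101"  (len 3)
[7] "011"  (len 3)
[8] "11"  (len 2)
[9] "11"  (len 2)
[10] "10110"  (len 5)
[11] "01101"  (len 5)
[12] "1101"  (len 4)
[13] "1011"  (len 4)
[14] "0110110"  (len 7)
[15] "110110"  (len 6)
[16] "10110101"  (len 8)
[17] "01101011"  (len 8)
[18] "1101011"  (len 7)
[19] "1010111"  (len 7)
[20] "010111101"  (len 9)
[21] "10111101"  (len 8)
[22] "01111010110"  (len 11)
[23] "1111010110"  (len 10)
[24] "111010110101"  (len 12)
[25] "110101101011"  (len 12)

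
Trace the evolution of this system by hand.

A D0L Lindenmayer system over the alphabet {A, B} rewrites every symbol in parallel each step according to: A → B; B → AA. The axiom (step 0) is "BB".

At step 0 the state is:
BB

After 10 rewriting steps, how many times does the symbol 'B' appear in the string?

64

step 0: BB
step 1: AAAA
step 2: BBBB
step 3: AAAAAAAA
step 4: BBBBBBBB
step 5: AAAAAAAAAAAAAAAA
step 6: BBBBBBBBBBBBBBBB
step 7: AAAAAAAAAAAAAAAAAAAAAAAAAAAAAAAA
step 8: BBBBBBBBBBBBBBBBBBBBBBBBBBBBBBBB
step 9: AAAAAAAAAAAAAAAAAAAAAAAAAAAAAAAAAAAAAAAAAAAAAAAAAAAAAAAAAAAAAAAA
step 10: BBBBBBBBBBBBBBBBBBBBBBBBBBBBBBBBBBBBBBBBBBBBBBBBBBBBBBBBBBBBBBBB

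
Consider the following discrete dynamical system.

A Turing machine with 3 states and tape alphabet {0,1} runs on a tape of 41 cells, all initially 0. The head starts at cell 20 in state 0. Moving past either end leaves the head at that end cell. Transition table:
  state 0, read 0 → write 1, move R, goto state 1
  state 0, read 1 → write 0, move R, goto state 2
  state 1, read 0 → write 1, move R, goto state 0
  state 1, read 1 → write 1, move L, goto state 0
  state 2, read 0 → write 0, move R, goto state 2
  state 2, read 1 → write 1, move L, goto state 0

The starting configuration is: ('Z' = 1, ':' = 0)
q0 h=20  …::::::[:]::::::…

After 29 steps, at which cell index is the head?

40

t=0: q0 h=20  …::::::[:]::::::…
t=1: q1 h=21  …:::::Z[:]::::::…
t=2: q0 h=22  …::::ZZ[:]::::::…
t=3: q1 h=23  …:::ZZZ[:]::::::…
t=4: q0 h=24  …::ZZZZ[:]::::::…
t=5: q1 h=25  …:ZZZZZ[:]::::::…
t=6: q0 h=26  …ZZZZZZ[:]::::::…
t=7: q1 h=27  …ZZZZZZ[:]::::::…
t=8: q0 h=28  …ZZZZZZ[:]::::::…
t=9: q1 h=29  …ZZZZZZ[:]::::::…
t=10: q0 h=30  …ZZZZZZ[:]::::::…
t=11: q1 h=31  …ZZZZZZ[:]::::::…
t=12: q0 h=32  …ZZZZZZ[:]::::::…
t=13: q1 h=33  …ZZZZZZ[:]::::::…
t=14: q0 h=34  …ZZZZZZ[:]::::::|
t=15: q1 h=35  …ZZZZZZ[:]:::::|
t=16: q0 h=36  …ZZZZZZ[:]::::|
t=17: q1 h=37  …ZZZZZZ[:]:::|
t=18: q0 h=38  …ZZZZZZ[:]::|
t=19: q1 h=39  …ZZZZZZ[:]:|
t=20: q0 h=40  …ZZZZZZ[:]|
t=21: q1 h=40  …ZZZZZZ[Z]|
t=22: q0 h=39  …ZZZZZZ[Z]Z|
t=23: q2 h=40  …ZZZZZ:[Z]|
t=24: q0 h=39  …ZZZZZZ[:]Z|
t=25: q1 h=40  …ZZZZZZ[Z]|
t=26: q0 h=39  …ZZZZZZ[Z]Z|
t=27: q2 h=40  …ZZZZZ:[Z]|
t=28: q0 h=39  …ZZZZZZ[:]Z|
t=29: q1 h=40  …ZZZZZZ[Z]|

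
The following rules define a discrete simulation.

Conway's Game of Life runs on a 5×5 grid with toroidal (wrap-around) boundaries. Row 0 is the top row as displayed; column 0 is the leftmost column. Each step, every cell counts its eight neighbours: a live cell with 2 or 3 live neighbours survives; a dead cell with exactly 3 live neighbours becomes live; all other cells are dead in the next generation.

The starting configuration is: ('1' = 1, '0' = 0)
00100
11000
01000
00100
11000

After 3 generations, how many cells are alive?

step 0: 00100
11000
01000
00100
11000
step 1: 00100
11100
11100
10100
01100
step 2: 10010
10010
00011
10010
00110
step 3: 01010
10110
10110
00000
01110

11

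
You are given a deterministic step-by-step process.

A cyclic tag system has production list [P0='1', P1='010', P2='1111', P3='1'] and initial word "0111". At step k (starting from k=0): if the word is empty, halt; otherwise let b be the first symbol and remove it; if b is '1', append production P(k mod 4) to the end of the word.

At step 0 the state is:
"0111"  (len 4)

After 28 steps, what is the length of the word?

20

0) "0111"  (len 4)
1) "111"  (len 3)
2) "11010"  (len 5)
3) "10101111"  (len 8)
4) "01011111"  (len 8)
5) "1011111"  (len 7)
6) "011111010"  (len 9)
7) "11111010"  (len 8)
8) "11110101"  (len 8)
9) "11101011"  (len 8)
10) "1101011010"  (len 10)
11) "1010110101111"  (len 13)
12) "0101101011111"  (len 13)
13) "101101011111"  (len 12)
14) "01101011111010"  (len 14)
15) "1101011111010"  (len 13)
16) "1010111110101"  (len 13)
17) "0101111101011"  (len 13)
18) "101111101011"  (len 12)
19) "011111010111111"  (len 15)
20) "11111010111111"  (len 14)
21) "11110101111111"  (len 14)
22) "1110101111111010"  (len 16)
23) "1101011111110101111"  (len 19)
24) "1010111111101011111"  (len 19)
25) "0101111111010111111"  (len 19)
26) "101111111010111111"  (len 18)
27) "011111110101111111111"  (len 21)
28) "11111110101111111111"  (len 20)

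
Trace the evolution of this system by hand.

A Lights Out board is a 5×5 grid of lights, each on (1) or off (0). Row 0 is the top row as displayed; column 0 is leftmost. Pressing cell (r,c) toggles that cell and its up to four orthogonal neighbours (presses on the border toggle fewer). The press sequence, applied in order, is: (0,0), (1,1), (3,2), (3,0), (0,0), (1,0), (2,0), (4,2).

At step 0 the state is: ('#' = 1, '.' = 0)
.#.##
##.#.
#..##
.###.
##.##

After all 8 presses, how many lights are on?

gen 0: .#.##
##.#.
#..##
.###.
##.##
gen 1: #..##
.#.#.
#..##
.###.
##.##
gen 2: ##.##
#.##.
##.##
.###.
##.##
gen 3: ##.##
#.##.
#####
.....
#####
gen 4: ##.##
#.##.
.####
##...
.####
gen 5: ...##
..##.
.####
##...
.####
gen 6: #..##
####.
#####
##...
.####
gen 7: #..##
.###.
..###
.#...
.####
gen 8: #..##
.###.
..###
.##..
....#

12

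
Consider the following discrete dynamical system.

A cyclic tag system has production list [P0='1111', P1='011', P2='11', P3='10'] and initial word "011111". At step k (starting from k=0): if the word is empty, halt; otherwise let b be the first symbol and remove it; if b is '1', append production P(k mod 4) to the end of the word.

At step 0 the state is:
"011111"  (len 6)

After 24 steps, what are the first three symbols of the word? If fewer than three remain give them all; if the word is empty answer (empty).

[0] "011111"  (len 6)
[1] "11111"  (len 5)
[2] "1111011"  (len 7)
[3] "11101111"  (len 8)
[4] "110111110"  (len 9)
[5] "101111101111"  (len 12)
[6] "01111101111011"  (len 14)
[7] "1111101111011"  (len 13)
[8] "11110111101110"  (len 14)
[9] "11101111011101111"  (len 17)
[10] "1101111011101111011"  (len 19)
[11] "10111101110111101111"  (len 20)
[12] "011110111011110111110"  (len 21)
[13] "11110111011110111110"  (len 20)
[14] "1110111011110111110011"  (len 22)
[15] "11011101111011111001111"  (len 23)
[16] "101110111101111100111110"  (len 24)
[17] "011101111011111001111101111"  (len 27)
[18] "11101111011111001111101111"  (len 26)
[19] "110111101111100111110111111"  (len 27)
[20] "1011110111110011111011111110"  (len 28)
[21] "0111101111100111110111111101111"  (len 31)
[22] "111101111100111110111111101111"  (len 30)
[23] "1110111110011111011111110111111"  (len 31)
[24] "11011111001111101111111011111110"  (len 32)

110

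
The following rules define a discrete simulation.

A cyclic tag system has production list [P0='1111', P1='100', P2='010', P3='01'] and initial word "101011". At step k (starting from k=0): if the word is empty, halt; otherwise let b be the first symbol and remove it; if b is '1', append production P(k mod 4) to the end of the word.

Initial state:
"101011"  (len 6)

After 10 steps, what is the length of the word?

[0] "101011"  (len 6)
[1] "010111111"  (len 9)
[2] "10111111"  (len 8)
[3] "0111111010"  (len 10)
[4] "111111010"  (len 9)
[5] "111110101111"  (len 12)
[6] "11110101111100"  (len 14)
[7] "1110101111100010"  (len 16)
[8] "11010111110001001"  (len 17)
[9] "10101111100010011111"  (len 20)
[10] "0101111100010011111100"  (len 22)

22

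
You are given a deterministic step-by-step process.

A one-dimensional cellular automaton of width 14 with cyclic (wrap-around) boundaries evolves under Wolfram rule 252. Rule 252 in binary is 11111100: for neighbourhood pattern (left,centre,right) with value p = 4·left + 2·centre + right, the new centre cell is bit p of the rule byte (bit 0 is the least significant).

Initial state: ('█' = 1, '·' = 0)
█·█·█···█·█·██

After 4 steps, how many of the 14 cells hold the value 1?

14

gen 0: █·█·█···█·█·██
gen 1: ██████··██████
gen 2: ███████·██████
gen 3: ██████████████
gen 4: ██████████████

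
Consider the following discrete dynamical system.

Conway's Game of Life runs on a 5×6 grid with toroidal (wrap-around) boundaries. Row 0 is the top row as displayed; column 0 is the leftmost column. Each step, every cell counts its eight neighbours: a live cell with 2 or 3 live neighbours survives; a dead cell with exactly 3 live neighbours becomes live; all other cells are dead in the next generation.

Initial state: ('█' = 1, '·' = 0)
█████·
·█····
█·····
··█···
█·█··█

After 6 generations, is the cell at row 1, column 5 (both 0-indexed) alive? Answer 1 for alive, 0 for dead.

1

t=0: █████·
·█····
█·····
··█···
█·█··█
t=1: ···██·
···█·█
·█····
█····█
█···██
t=2: █··█··
··██··
····██
·█··█·
█··█··
t=3: ·█·██·
··██·█
··█·██
█··██·
██████
t=4: ······
██···█
███···
······
······
t=5: █·····
··█··█
··█··█
·█····
······
t=6: ······
██···█
███···
······
······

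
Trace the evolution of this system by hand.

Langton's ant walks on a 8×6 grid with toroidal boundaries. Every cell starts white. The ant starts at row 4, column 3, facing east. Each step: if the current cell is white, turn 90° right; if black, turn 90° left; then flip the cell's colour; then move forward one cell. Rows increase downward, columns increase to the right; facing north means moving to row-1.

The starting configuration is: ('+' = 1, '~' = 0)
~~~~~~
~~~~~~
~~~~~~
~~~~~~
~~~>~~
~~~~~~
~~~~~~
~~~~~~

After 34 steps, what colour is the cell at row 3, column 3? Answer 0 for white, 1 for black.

0

0) ~~~~~~
~~~~~~
~~~~~~
~~~~~~
~~~>~~
~~~~~~
~~~~~~
~~~~~~
1) ~~~~~~
~~~~~~
~~~~~~
~~~~~~
~~~+~~
~~~v~~
~~~~~~
~~~~~~
2) ~~~~~~
~~~~~~
~~~~~~
~~~~~~
~~~+~~
~~<+~~
~~~~~~
~~~~~~
3) ~~~~~~
~~~~~~
~~~~~~
~~~~~~
~~^+~~
~~++~~
~~~~~~
~~~~~~
4) ~~~~~~
~~~~~~
~~~~~~
~~~~~~
~~+>~~
~~++~~
~~~~~~
~~~~~~
5) ~~~~~~
~~~~~~
~~~~~~
~~~^~~
~~+~~~
~~++~~
~~~~~~
~~~~~~
6) ~~~~~~
~~~~~~
~~~~~~
~~~+>~
~~+~~~
~~++~~
~~~~~~
~~~~~~
7) ~~~~~~
~~~~~~
~~~~~~
~~~++~
~~+~v~
~~++~~
~~~~~~
~~~~~~
8) ~~~~~~
~~~~~~
~~~~~~
~~~++~
~~+<+~
~~++~~
~~~~~~
~~~~~~
9) ~~~~~~
~~~~~~
~~~~~~
~~~^+~
~~+++~
~~++~~
~~~~~~
~~~~~~
10) ~~~~~~
~~~~~~
~~~~~~
~~<~+~
~~+++~
~~++~~
~~~~~~
~~~~~~
11) ~~~~~~
~~~~~~
~~^~~~
~~+~+~
~~+++~
~~++~~
~~~~~~
~~~~~~
12) ~~~~~~
~~~~~~
~~+>~~
~~+~+~
~~+++~
~~++~~
~~~~~~
~~~~~~
13) ~~~~~~
~~~~~~
~~++~~
~~+v+~
~~+++~
~~++~~
~~~~~~
~~~~~~
14) ~~~~~~
~~~~~~
~~++~~
~~<++~
~~+++~
~~++~~
~~~~~~
~~~~~~
15) ~~~~~~
~~~~~~
~~++~~
~~~++~
~~v++~
~~++~~
~~~~~~
~~~~~~
16) ~~~~~~
~~~~~~
~~++~~
~~~++~
~~~>+~
~~++~~
~~~~~~
~~~~~~
17) ~~~~~~
~~~~~~
~~++~~
~~~^+~
~~~~+~
~~++~~
~~~~~~
~~~~~~
18) ~~~~~~
~~~~~~
~~++~~
~~<~+~
~~~~+~
~~++~~
~~~~~~
~~~~~~
19) ~~~~~~
~~~~~~
~~^+~~
~~+~+~
~~~~+~
~~++~~
~~~~~~
~~~~~~
20) ~~~~~~
~~~~~~
~<~+~~
~~+~+~
~~~~+~
~~++~~
~~~~~~
~~~~~~
21) ~~~~~~
~^~~~~
~+~+~~
~~+~+~
~~~~+~
~~++~~
~~~~~~
~~~~~~
22) ~~~~~~
~+>~~~
~+~+~~
~~+~+~
~~~~+~
~~++~~
~~~~~~
~~~~~~
23) ~~~~~~
~++~~~
~+v+~~
~~+~+~
~~~~+~
~~++~~
~~~~~~
~~~~~~
24) ~~~~~~
~++~~~
~<++~~
~~+~+~
~~~~+~
~~++~~
~~~~~~
~~~~~~
25) ~~~~~~
~++~~~
~~++~~
~v+~+~
~~~~+~
~~++~~
~~~~~~
~~~~~~
26) ~~~~~~
~++~~~
~~++~~
<++~+~
~~~~+~
~~++~~
~~~~~~
~~~~~~
27) ~~~~~~
~++~~~
^~++~~
+++~+~
~~~~+~
~~++~~
~~~~~~
~~~~~~
28) ~~~~~~
~++~~~
+>++~~
+++~+~
~~~~+~
~~++~~
~~~~~~
~~~~~~
29) ~~~~~~
~++~~~
++++~~
+v+~+~
~~~~+~
~~++~~
~~~~~~
~~~~~~
30) ~~~~~~
~++~~~
++++~~
+~>~+~
~~~~+~
~~++~~
~~~~~~
~~~~~~
31) ~~~~~~
~++~~~
++^+~~
+~~~+~
~~~~+~
~~++~~
~~~~~~
~~~~~~
32) ~~~~~~
~++~~~
+<~+~~
+~~~+~
~~~~+~
~~++~~
~~~~~~
~~~~~~
33) ~~~~~~
~++~~~
+~~+~~
+v~~+~
~~~~+~
~~++~~
~~~~~~
~~~~~~
34) ~~~~~~
~++~~~
+~~+~~
<+~~+~
~~~~+~
~~++~~
~~~~~~
~~~~~~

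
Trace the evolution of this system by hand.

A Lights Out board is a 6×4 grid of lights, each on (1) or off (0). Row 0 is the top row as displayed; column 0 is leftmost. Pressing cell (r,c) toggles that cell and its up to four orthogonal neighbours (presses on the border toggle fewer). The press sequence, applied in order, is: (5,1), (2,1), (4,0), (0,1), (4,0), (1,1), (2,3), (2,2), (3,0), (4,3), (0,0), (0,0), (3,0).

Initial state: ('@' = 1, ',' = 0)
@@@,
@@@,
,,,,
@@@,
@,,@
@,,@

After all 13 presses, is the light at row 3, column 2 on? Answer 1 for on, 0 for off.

t=0: @@@,
@@@,
,,,,
@@@,
@,,@
@,,@
t=1: @@@,
@@@,
,,,,
@@@,
@@,@
,@@@
t=2: @@@,
@,@,
@@@,
@,@,
@@,@
,@@@
t=3: @@@,
@,@,
@@@,
,,@,
,,,@
@@@@
t=4: ,,,,
@@@,
@@@,
,,@,
,,,@
@@@@
t=5: ,,,,
@@@,
@@@,
@,@,
@@,@
,@@@
t=6: ,@,,
,,,,
@,@,
@,@,
@@,@
,@@@
t=7: ,@,,
,,,@
@,,@
@,@@
@@,@
,@@@
t=8: ,@,,
,,@@
@@@,
@,,@
@@,@
,@@@
t=9: ,@,,
,,@@
,@@,
,@,@
,@,@
,@@@
t=10: ,@,,
,,@@
,@@,
,@,,
,@@,
,@@,
t=11: @,,,
@,@@
,@@,
,@,,
,@@,
,@@,
t=12: ,@,,
,,@@
,@@,
,@,,
,@@,
,@@,
t=13: ,@,,
,,@@
@@@,
@,,,
@@@,
,@@,

0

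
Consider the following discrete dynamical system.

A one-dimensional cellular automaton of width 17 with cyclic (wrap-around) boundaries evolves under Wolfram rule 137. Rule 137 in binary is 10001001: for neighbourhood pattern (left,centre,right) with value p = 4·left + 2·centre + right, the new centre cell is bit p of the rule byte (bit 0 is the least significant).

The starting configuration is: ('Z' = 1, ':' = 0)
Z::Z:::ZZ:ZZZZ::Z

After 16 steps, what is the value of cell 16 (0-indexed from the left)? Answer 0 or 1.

gen 0: Z::Z:::ZZ:ZZZZ::Z
gen 1: :::::Z:Z::ZZZ:::Z
gen 2: :ZZZ::::::ZZ::Z::
gen 3: :ZZ::ZZZZ:Z:::::Z
gen 4: :Z:::ZZZ::::ZZZ::
gen 5: :::Z:ZZ::ZZ:ZZ::Z
gen 6: :Z:::Z:::Z::Z::::
gen 7: :::Z:::Z::::::ZZZ
gen 8: :Z:::Z:::ZZZZ:ZZ:
gen 9: :::Z:::Z:ZZZ::Z::
gen 10: ZZ:::Z:::ZZ:::::Z
gen 11: Z::Z:::Z:Z::ZZZ:Z
gen 12: :::::Z::::::ZZ::Z
gen 13: :ZZZ:::ZZZZ:Z::::
gen 14: :ZZ::Z:ZZZ::::ZZZ
gen 15: :Z:::::ZZ::ZZ:ZZ:
gen 16: :::ZZZ:Z:::Z::Z::

0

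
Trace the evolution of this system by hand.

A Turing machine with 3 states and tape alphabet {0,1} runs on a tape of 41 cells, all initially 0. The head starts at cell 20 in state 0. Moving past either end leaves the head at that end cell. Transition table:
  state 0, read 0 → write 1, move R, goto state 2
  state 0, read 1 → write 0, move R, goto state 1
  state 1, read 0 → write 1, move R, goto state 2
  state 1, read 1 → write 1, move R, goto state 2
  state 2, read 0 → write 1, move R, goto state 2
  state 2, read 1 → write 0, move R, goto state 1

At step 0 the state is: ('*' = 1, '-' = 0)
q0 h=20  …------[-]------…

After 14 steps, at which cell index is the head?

34

step 0: q0 h=20  …------[-]------…
step 1: q2 h=21  …-----*[-]------…
step 2: q2 h=22  …----**[-]------…
step 3: q2 h=23  …---***[-]------…
step 4: q2 h=24  …--****[-]------…
step 5: q2 h=25  …-*****[-]------…
step 6: q2 h=26  …******[-]------…
step 7: q2 h=27  …******[-]------…
step 8: q2 h=28  …******[-]------…
step 9: q2 h=29  …******[-]------…
step 10: q2 h=30  …******[-]------…
step 11: q2 h=31  …******[-]------…
step 12: q2 h=32  …******[-]------…
step 13: q2 h=33  …******[-]------…
step 14: q2 h=34  …******[-]------|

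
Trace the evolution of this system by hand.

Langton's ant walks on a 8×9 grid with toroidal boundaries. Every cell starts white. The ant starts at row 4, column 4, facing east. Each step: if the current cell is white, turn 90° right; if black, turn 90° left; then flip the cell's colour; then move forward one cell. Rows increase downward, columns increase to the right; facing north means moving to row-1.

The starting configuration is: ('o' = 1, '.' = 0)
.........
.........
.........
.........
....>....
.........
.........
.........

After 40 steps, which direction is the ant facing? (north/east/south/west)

[0] .........
.........
.........
.........
....>....
.........
.........
.........
[1] .........
.........
.........
.........
....o....
....v....
.........
.........
[2] .........
.........
.........
.........
....o....
...<o....
.........
.........
[3] .........
.........
.........
.........
...^o....
...oo....
.........
.........
[4] .........
.........
.........
.........
...o>....
...oo....
.........
.........
[5] .........
.........
.........
....^....
...o.....
...oo....
.........
.........
[6] .........
.........
.........
....o>...
...o.....
...oo....
.........
.........
[7] .........
.........
.........
....oo...
...o.v...
...oo....
.........
.........
[8] .........
.........
.........
....oo...
...o<o...
...oo....
.........
.........
[9] .........
.........
.........
....^o...
...ooo...
...oo....
.........
.........
[10] .........
.........
.........
...<.o...
...ooo...
...oo....
.........
.........
[11] .........
.........
...^.....
...o.o...
...ooo...
...oo....
.........
.........
[12] .........
.........
...o>....
...o.o...
...ooo...
...oo....
.........
.........
[13] .........
.........
...oo....
...ovo...
...ooo...
...oo....
.........
.........
[14] .........
.........
...oo....
...<oo...
...ooo...
...oo....
.........
.........
[15] .........
.........
...oo....
....oo...
...voo...
...oo....
.........
.........
[16] .........
.........
...oo....
....oo...
....>o...
...oo....
.........
.........
[17] .........
.........
...oo....
....^o...
.....o...
...oo....
.........
.........
[18] .........
.........
...oo....
...<.o...
.....o...
...oo....
.........
.........
[19] .........
.........
...^o....
...o.o...
.....o...
...oo....
.........
.........
[20] .........
.........
..<.o....
...o.o...
.....o...
...oo....
.........
.........
[21] .........
..^......
..o.o....
...o.o...
.....o...
...oo....
.........
.........
[22] .........
..o>.....
..o.o....
...o.o...
.....o...
...oo....
.........
.........
[23] .........
..oo.....
..ovo....
...o.o...
.....o...
...oo....
.........
.........
[24] .........
..oo.....
..<oo....
...o.o...
.....o...
...oo....
.........
.........
[25] .........
..oo.....
...oo....
..vo.o...
.....o...
...oo....
.........
.........
[26] .........
..oo.....
...oo....
.<oo.o...
.....o...
...oo....
.........
.........
[27] .........
..oo.....
.^.oo....
.ooo.o...
.....o...
...oo....
.........
.........
[28] .........
..oo.....
.o>oo....
.ooo.o...
.....o...
...oo....
.........
.........
[29] .........
..oo.....
.oooo....
.ovo.o...
.....o...
...oo....
.........
.........
[30] .........
..oo.....
.oooo....
.o.>.o...
.....o...
...oo....
.........
.........
[31] .........
..oo.....
.oo^o....
.o...o...
.....o...
...oo....
.........
.........
[32] .........
..oo.....
.o<.o....
.o...o...
.....o...
...oo....
.........
.........
[33] .........
..oo.....
.o..o....
.ov..o...
.....o...
...oo....
.........
.........
[34] .........
..oo.....
.o..o....
.<o..o...
.....o...
...oo....
.........
.........
[35] .........
..oo.....
.o..o....
..o..o...
.v...o...
...oo....
.........
.........
[36] .........
..oo.....
.o..o....
..o..o...
<o...o...
...oo....
.........
.........
[37] .........
..oo.....
.o..o....
^.o..o...
oo...o...
...oo....
.........
.........
[38] .........
..oo.....
.o..o....
o>o..o...
oo...o...
...oo....
.........
.........
[39] .........
..oo.....
.o..o....
ooo..o...
ov...o...
...oo....
.........
.........
[40] .........
..oo.....
.o..o....
ooo..o...
o.>..o...
...oo....
.........
.........

east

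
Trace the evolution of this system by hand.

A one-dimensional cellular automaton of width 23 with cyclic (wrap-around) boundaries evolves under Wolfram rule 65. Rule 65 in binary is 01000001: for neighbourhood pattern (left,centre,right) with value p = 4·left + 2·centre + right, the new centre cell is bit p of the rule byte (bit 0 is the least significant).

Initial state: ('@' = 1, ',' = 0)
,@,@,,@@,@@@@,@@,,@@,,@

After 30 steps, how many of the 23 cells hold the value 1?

8

[0] ,@,@,,@@,@@@@,@@,,@@,,@
[1] ,,,,,,,@,,,,@,,@,,,@,,,
[2] @@@@@@,,,@@,,,,,,@,,,@@
[3] ,,,,,@,@,,@,@@@@,,,@,,,
[4] @@@@,,,,,,,,,,,@,@,,,@@
[5] ,,,@,@@@@@@@@@,,,,,@,,,
[6] @@,,,,,,,,,,,@,@@@,,,@@
[7] ,@,@@@@@@@@@,,,,,@,@,,,
[8] ,,,,,,,,,,,@,@@@,,,,,@@
[9] ,@@@@@@@@@,,,,,@,@@@,,@
[10] ,,,,,,,,,@,@@@,,,,,@,,,
[11] @@@@@@@@,,,,,@,@@@,,,@@
[12] ,,,,,,,@,@@@,,,,,@,@,,,
[13] @@@@@@,,,,,@,@@@,,,,,@@
[14] ,,,,,@,@@@,,,,,@,@@@,,,
[15] @@@@,,,,,@,@@@,,,,,@,@@
[16] ,,,@,@@@,,,,,@,@@@,,,,,
[17] @@,,,,,@,@@@,,,,,@,@@@@
[18] ,@,@@@,,,,,@,@@@,,,,,,,
[19] ,,,,,@,@@@,,,,,@,@@@@@@
[20] ,@@@,,,,,@,@@@,,,,,,,,@
[21] ,,,@,@@@,,,,,@,@@@@@@,,
[22] @@,,,,,@,@@@,,,,,,,,@,@
[23] ,@,@@@,,,,,@,@@@@@@,,,,
[24] ,,,,,@,@@@,,,,,,,,@,@@@
[25] ,@@@,,,,,@,@@@@@@,,,,,@
[26] ,,,@,@@@,,,,,,,,@,@@@,,
[27] @@,,,,,@,@@@@@@,,,,,@,@
[28] ,@,@@@,,,,,,,,@,@@@,,,,
[29] ,,,,,@,@@@@@@,,,,,@,@@@
[30] ,@@@,,,,,,,,@,@@@,,,,,@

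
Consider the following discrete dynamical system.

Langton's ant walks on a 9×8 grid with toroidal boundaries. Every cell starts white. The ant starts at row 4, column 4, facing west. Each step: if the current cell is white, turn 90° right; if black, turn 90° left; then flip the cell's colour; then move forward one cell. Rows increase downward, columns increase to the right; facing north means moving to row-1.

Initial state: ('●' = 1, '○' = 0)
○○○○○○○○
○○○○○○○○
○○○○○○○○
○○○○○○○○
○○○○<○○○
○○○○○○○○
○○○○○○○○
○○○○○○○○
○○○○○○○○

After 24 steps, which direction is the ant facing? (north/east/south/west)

0) ○○○○○○○○
○○○○○○○○
○○○○○○○○
○○○○○○○○
○○○○<○○○
○○○○○○○○
○○○○○○○○
○○○○○○○○
○○○○○○○○
1) ○○○○○○○○
○○○○○○○○
○○○○○○○○
○○○○^○○○
○○○○●○○○
○○○○○○○○
○○○○○○○○
○○○○○○○○
○○○○○○○○
2) ○○○○○○○○
○○○○○○○○
○○○○○○○○
○○○○●>○○
○○○○●○○○
○○○○○○○○
○○○○○○○○
○○○○○○○○
○○○○○○○○
3) ○○○○○○○○
○○○○○○○○
○○○○○○○○
○○○○●●○○
○○○○●v○○
○○○○○○○○
○○○○○○○○
○○○○○○○○
○○○○○○○○
4) ○○○○○○○○
○○○○○○○○
○○○○○○○○
○○○○●●○○
○○○○<●○○
○○○○○○○○
○○○○○○○○
○○○○○○○○
○○○○○○○○
5) ○○○○○○○○
○○○○○○○○
○○○○○○○○
○○○○●●○○
○○○○○●○○
○○○○v○○○
○○○○○○○○
○○○○○○○○
○○○○○○○○
6) ○○○○○○○○
○○○○○○○○
○○○○○○○○
○○○○●●○○
○○○○○●○○
○○○<●○○○
○○○○○○○○
○○○○○○○○
○○○○○○○○
7) ○○○○○○○○
○○○○○○○○
○○○○○○○○
○○○○●●○○
○○○^○●○○
○○○●●○○○
○○○○○○○○
○○○○○○○○
○○○○○○○○
8) ○○○○○○○○
○○○○○○○○
○○○○○○○○
○○○○●●○○
○○○●>●○○
○○○●●○○○
○○○○○○○○
○○○○○○○○
○○○○○○○○
9) ○○○○○○○○
○○○○○○○○
○○○○○○○○
○○○○●●○○
○○○●●●○○
○○○●v○○○
○○○○○○○○
○○○○○○○○
○○○○○○○○
10) ○○○○○○○○
○○○○○○○○
○○○○○○○○
○○○○●●○○
○○○●●●○○
○○○●○>○○
○○○○○○○○
○○○○○○○○
○○○○○○○○
11) ○○○○○○○○
○○○○○○○○
○○○○○○○○
○○○○●●○○
○○○●●●○○
○○○●○●○○
○○○○○v○○
○○○○○○○○
○○○○○○○○
12) ○○○○○○○○
○○○○○○○○
○○○○○○○○
○○○○●●○○
○○○●●●○○
○○○●○●○○
○○○○<●○○
○○○○○○○○
○○○○○○○○
13) ○○○○○○○○
○○○○○○○○
○○○○○○○○
○○○○●●○○
○○○●●●○○
○○○●^●○○
○○○○●●○○
○○○○○○○○
○○○○○○○○
14) ○○○○○○○○
○○○○○○○○
○○○○○○○○
○○○○●●○○
○○○●●●○○
○○○●●>○○
○○○○●●○○
○○○○○○○○
○○○○○○○○
15) ○○○○○○○○
○○○○○○○○
○○○○○○○○
○○○○●●○○
○○○●●^○○
○○○●●○○○
○○○○●●○○
○○○○○○○○
○○○○○○○○
16) ○○○○○○○○
○○○○○○○○
○○○○○○○○
○○○○●●○○
○○○●<○○○
○○○●●○○○
○○○○●●○○
○○○○○○○○
○○○○○○○○
17) ○○○○○○○○
○○○○○○○○
○○○○○○○○
○○○○●●○○
○○○●○○○○
○○○●v○○○
○○○○●●○○
○○○○○○○○
○○○○○○○○
18) ○○○○○○○○
○○○○○○○○
○○○○○○○○
○○○○●●○○
○○○●○○○○
○○○●○>○○
○○○○●●○○
○○○○○○○○
○○○○○○○○
19) ○○○○○○○○
○○○○○○○○
○○○○○○○○
○○○○●●○○
○○○●○○○○
○○○●○●○○
○○○○●v○○
○○○○○○○○
○○○○○○○○
20) ○○○○○○○○
○○○○○○○○
○○○○○○○○
○○○○●●○○
○○○●○○○○
○○○●○●○○
○○○○●○>○
○○○○○○○○
○○○○○○○○
21) ○○○○○○○○
○○○○○○○○
○○○○○○○○
○○○○●●○○
○○○●○○○○
○○○●○●○○
○○○○●○●○
○○○○○○v○
○○○○○○○○
22) ○○○○○○○○
○○○○○○○○
○○○○○○○○
○○○○●●○○
○○○●○○○○
○○○●○●○○
○○○○●○●○
○○○○○<●○
○○○○○○○○
23) ○○○○○○○○
○○○○○○○○
○○○○○○○○
○○○○●●○○
○○○●○○○○
○○○●○●○○
○○○○●^●○
○○○○○●●○
○○○○○○○○
24) ○○○○○○○○
○○○○○○○○
○○○○○○○○
○○○○●●○○
○○○●○○○○
○○○●○●○○
○○○○●●>○
○○○○○●●○
○○○○○○○○

east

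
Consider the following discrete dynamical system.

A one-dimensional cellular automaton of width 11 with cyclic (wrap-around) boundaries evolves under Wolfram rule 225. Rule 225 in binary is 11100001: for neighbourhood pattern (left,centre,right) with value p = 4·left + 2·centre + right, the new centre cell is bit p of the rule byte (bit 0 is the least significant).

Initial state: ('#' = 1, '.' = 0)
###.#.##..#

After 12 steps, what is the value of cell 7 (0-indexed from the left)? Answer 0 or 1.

1

0) ###.#.##..#
1) ####.#.#...
2) .####.#..#.
3) ..####.....
4) #..###.####
5) #...###.###
6) #.#..###.##
7) ##....###.#
8) ##.##..###.
9) .##.#...###
10) #.##..#..##
11) ##.#......#
12) ###..####..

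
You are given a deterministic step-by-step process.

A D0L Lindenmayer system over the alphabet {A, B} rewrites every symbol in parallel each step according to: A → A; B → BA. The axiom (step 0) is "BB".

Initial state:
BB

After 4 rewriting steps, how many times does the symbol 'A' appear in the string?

8

0) BB
1) BABA
2) BAABAA
3) BAAABAAA
4) BAAAABAAAA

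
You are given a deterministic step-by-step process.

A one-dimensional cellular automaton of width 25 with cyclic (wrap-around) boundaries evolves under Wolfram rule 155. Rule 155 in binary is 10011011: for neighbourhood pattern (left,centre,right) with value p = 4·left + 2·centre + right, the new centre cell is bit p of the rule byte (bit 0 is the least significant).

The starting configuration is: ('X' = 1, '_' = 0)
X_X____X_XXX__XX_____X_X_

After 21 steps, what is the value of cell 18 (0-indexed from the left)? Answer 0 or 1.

t=0: X_X____X_XXX__XX_____X_X_
t=1: ___XXXX__XX_XXX_XXXXX____
t=2: XXXXXX_XXX__XX__XXXX_XXXX
t=3: XXXXX__XX_XXX_XXXXX__XXXX
t=4: XXXX_XXX__XX__XXXX_XXXXXX
t=5: XXX__XX_XXX_XXXXX__XXXXXX
t=6: XX_XXX__XX__XXXX_XXXXXXXX
t=7: X__XX_XXX_XXXXX__XXXXXXXX
t=8: _XXX__XX__XXXX_XXXXXXXXXX
t=9: _XX_XXX_XXXXX__XXXXXXXXX_
t=10: XX__XX__XXXX_XXXXXXXXXX_X
t=11: X_XXX_XXXXX__XXXXXXXXX__X
t=12: __XX__XXXX_XXXXXXXXXX_XXX
t=13: XXX_XXXXX__XXXXXXXXX__XX_
t=14: XX__XXXX_XXXXXXXXXX_XXX__
t=15: X_XXXXX__XXXXXXXXX__XX_XX
t=16: __XXXX_XXXXXXXXXX_XXX__XX
t=17: XXXXX__XXXXXXXXX__XX_XXX_
t=18: XXXX_XXXXXXXXXX_XXX__XX__
t=19: XXX__XXXXXXXXX__XX_XXX_XX
t=20: XX_XXXXXXXXXX_XXX__XX__XX
t=21: X__XXXXXXXXX__XX_XXX_XXXX

1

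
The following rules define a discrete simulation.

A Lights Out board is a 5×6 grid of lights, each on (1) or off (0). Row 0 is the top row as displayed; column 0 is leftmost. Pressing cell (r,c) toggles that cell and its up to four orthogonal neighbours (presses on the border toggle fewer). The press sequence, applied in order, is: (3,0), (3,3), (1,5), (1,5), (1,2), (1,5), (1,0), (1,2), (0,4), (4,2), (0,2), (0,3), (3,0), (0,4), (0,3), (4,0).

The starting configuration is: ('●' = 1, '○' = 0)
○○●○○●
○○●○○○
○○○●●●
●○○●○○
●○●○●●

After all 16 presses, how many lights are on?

12

gen 0: ○○●○○●
○○●○○○
○○○●●●
●○○●○○
●○●○●●
gen 1: ○○●○○●
○○●○○○
●○○●●●
○●○●○○
○○●○●●
gen 2: ○○●○○●
○○●○○○
●○○○●●
○●●○●○
○○●●●●
gen 3: ○○●○○○
○○●○●●
●○○○●○
○●●○●○
○○●●●●
gen 4: ○○●○○●
○○●○○○
●○○○●●
○●●○●○
○○●●●●
gen 5: ○○○○○●
○●○●○○
●○●○●●
○●●○●○
○○●●●●
gen 6: ○○○○○○
○●○●●●
●○●○●○
○●●○●○
○○●●●●
gen 7: ●○○○○○
●○○●●●
○○●○●○
○●●○●○
○○●●●●
gen 8: ●○●○○○
●●●○●●
○○○○●○
○●●○●○
○○●●●●
gen 9: ●○●●●●
●●●○○●
○○○○●○
○●●○●○
○○●●●●
gen 10: ●○●●●●
●●●○○●
○○○○●○
○●○○●○
○●○○●●
gen 11: ●●○○●●
●●○○○●
○○○○●○
○●○○●○
○●○○●●
gen 12: ●●●●○●
●●○●○●
○○○○●○
○●○○●○
○●○○●●
gen 13: ●●●●○●
●●○●○●
●○○○●○
●○○○●○
●●○○●●
gen 14: ●●●○●○
●●○●●●
●○○○●○
●○○○●○
●●○○●●
gen 15: ●●○●○○
●●○○●●
●○○○●○
●○○○●○
●●○○●●
gen 16: ●●○●○○
●●○○●●
●○○○●○
○○○○●○
○○○○●●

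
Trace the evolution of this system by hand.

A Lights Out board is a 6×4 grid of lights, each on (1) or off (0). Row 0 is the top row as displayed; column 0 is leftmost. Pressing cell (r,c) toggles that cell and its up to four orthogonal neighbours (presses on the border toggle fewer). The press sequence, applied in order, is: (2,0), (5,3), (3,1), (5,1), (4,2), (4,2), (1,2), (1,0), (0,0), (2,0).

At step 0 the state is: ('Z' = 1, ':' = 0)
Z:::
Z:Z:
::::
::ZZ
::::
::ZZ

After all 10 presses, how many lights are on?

[0] Z:::
Z:Z:
::::
::ZZ
::::
::ZZ
[1] Z:::
::Z:
ZZ::
Z:ZZ
::::
::ZZ
[2] Z:::
::Z:
ZZ::
Z:ZZ
:::Z
::::
[3] Z:::
::Z:
Z:::
:Z:Z
:Z:Z
::::
[4] Z:::
::Z:
Z:::
:Z:Z
:::Z
ZZZ:
[5] Z:::
::Z:
Z:::
:ZZZ
:ZZ:
ZZ::
[6] Z:::
::Z:
Z:::
:Z:Z
:::Z
ZZZ:
[7] Z:Z:
:Z:Z
Z:Z:
:Z:Z
:::Z
ZZZ:
[8] ::Z:
Z::Z
::Z:
:Z:Z
:::Z
ZZZ:
[9] ZZZ:
:::Z
::Z:
:Z:Z
:::Z
ZZZ:
[10] ZZZ:
Z::Z
ZZZ:
ZZ:Z
:::Z
ZZZ:

15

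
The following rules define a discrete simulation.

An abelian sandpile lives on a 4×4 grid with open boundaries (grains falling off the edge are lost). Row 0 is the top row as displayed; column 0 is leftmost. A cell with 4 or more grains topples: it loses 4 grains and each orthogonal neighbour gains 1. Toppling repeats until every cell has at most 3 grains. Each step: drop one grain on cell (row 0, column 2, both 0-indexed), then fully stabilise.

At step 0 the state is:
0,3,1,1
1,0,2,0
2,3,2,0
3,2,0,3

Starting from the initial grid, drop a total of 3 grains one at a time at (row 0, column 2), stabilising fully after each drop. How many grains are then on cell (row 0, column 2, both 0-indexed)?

1

t=0: 0,3,1,1
1,0,2,0
2,3,2,0
3,2,0,3
t=1: 0,3,2,1
1,0,2,0
2,3,2,0
3,2,0,3
t=2: 0,3,3,1
1,0,2,0
2,3,2,0
3,2,0,3
t=3: 1,0,1,2
1,1,3,0
2,3,2,0
3,2,0,3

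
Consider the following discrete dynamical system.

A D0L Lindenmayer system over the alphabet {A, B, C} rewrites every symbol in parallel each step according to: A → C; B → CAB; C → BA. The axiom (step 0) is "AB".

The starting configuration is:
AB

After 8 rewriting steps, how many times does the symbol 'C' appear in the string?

170

gen 0: AB
gen 1: CCAB
gen 2: BABACCAB
gen 3: CABCCABCBABACCAB
gen 4: BACCABBABACCABBACABCCABCBABACCAB
gen 5: CABCBABACCABCABCCABCBABACCABCABCBACCABBABACCABBACABCCABCBABACCAB
gen 6: BACCABBACABCCABCBABACCABBACCABBABACCABBACABCCABCBABACCABBA…BACCABCABCCABCBABACCABCABCBACCABBABACCABBACABCCABCBABACCAB  (len 128)
gen 7: CABCBABACCABCABCBACCABBABACCABBACABCCABCBABACCABCABCBABACC…BACCABCABCCABCBABACCABCABCBACCABBABACCABBACABCCABCBABACCAB  (len 256)
gen 8: BACCABBACABCCABCBABACCABBACCABBACABCBABACCABCABCCABCBABACC…BACCABCABCCABCBABACCABCABCBACCABBABACCABBACABCCABCBABACCAB  (len 512)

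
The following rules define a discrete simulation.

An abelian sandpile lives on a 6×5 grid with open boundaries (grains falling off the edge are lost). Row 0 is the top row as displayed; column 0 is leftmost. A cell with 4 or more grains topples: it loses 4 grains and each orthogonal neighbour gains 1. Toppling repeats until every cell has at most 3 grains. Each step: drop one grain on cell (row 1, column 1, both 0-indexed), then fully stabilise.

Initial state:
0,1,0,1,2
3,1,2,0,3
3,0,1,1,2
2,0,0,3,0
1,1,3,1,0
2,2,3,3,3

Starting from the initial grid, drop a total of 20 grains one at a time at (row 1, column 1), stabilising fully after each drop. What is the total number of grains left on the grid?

53

t=0: 0,1,0,1,2
3,1,2,0,3
3,0,1,1,2
2,0,0,3,0
1,1,3,1,0
2,2,3,3,3
t=1: 0,1,0,1,2
3,2,2,0,3
3,0,1,1,2
2,0,0,3,0
1,1,3,1,0
2,2,3,3,3
t=2: 0,1,0,1,2
3,3,2,0,3
3,0,1,1,2
2,0,0,3,0
1,1,3,1,0
2,2,3,3,3
t=3: 1,2,0,1,2
1,1,3,0,3
0,2,1,1,2
3,0,0,3,0
1,1,3,1,0
2,2,3,3,3
t=4: 1,2,0,1,2
1,2,3,0,3
0,2,1,1,2
3,0,0,3,0
1,1,3,1,0
2,2,3,3,3
t=5: 1,2,0,1,2
1,3,3,0,3
0,2,1,1,2
3,0,0,3,0
1,1,3,1,0
2,2,3,3,3
t=6: 1,3,1,1,2
2,1,0,1,3
0,3,2,1,2
3,0,0,3,0
1,1,3,1,0
2,2,3,3,3
t=7: 1,3,1,1,2
2,2,0,1,3
0,3,2,1,2
3,0,0,3,0
1,1,3,1,0
2,2,3,3,3
t=8: 1,3,1,1,2
2,3,0,1,3
0,3,2,1,2
3,0,0,3,0
1,1,3,1,0
2,2,3,3,3
t=9: 2,0,2,1,2
3,2,1,1,3
1,0,3,1,2
3,1,0,3,0
1,1,3,1,0
2,2,3,3,3
t=10: 2,0,2,1,2
3,3,1,1,3
1,0,3,1,2
3,1,0,3,0
1,1,3,1,0
2,2,3,3,3
t=11: 3,1,2,1,2
0,1,2,1,3
2,1,3,1,2
3,1,0,3,0
1,1,3,1,0
2,2,3,3,3
t=12: 3,1,2,1,2
0,2,2,1,3
2,1,3,1,2
3,1,0,3,0
1,1,3,1,0
2,2,3,3,3
t=13: 3,1,2,1,2
0,3,2,1,3
2,1,3,1,2
3,1,0,3,0
1,1,3,1,0
2,2,3,3,3
t=14: 3,2,2,1,2
1,0,3,1,3
2,2,3,1,2
3,1,0,3,0
1,1,3,1,0
2,2,3,3,3
t=15: 3,2,2,1,2
1,1,3,1,3
2,2,3,1,2
3,1,0,3,0
1,1,3,1,0
2,2,3,3,3
t=16: 3,2,2,1,2
1,2,3,1,3
2,2,3,1,2
3,1,0,3,0
1,1,3,1,0
2,2,3,3,3
t=17: 3,2,2,1,2
1,3,3,1,3
2,2,3,1,2
3,1,0,3,0
1,1,3,1,0
2,2,3,3,3
t=18: 3,3,3,1,2
2,2,1,2,3
3,0,1,2,2
3,2,1,3,0
1,1,3,1,0
2,2,3,3,3
t=19: 3,3,3,1,2
2,3,1,2,3
3,0,1,2,2
3,2,1,3,0
1,1,3,1,0
2,2,3,3,3
t=20: 1,2,0,2,2
1,2,3,2,3
1,2,1,2,2
0,3,1,3,0
2,1,3,1,0
2,2,3,3,3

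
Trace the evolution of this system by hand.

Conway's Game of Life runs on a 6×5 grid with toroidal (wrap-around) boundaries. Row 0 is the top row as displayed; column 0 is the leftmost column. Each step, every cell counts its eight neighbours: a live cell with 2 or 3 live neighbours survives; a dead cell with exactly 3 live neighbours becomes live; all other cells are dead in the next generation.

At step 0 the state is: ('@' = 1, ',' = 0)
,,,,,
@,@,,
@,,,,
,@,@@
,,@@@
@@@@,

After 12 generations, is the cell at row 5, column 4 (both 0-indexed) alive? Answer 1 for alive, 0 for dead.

1

[0] ,,,,,
@,@,,
@,,,,
,@,@@
,,@@@
@@@@,
[1] @,,@@
,@,,,
@,@@,
,@,,,
,,,,,
@@,,,
[2] ,,@,@
,@,,,
@,@,,
,@@,,
@@,,,
@@,,,
[3] ,,@,,
@@@@,
@,@,,
,,@,,
,,,,,
,,@,@
[4] @,,,@
@,,@@
@,,,@
,@,,,
,,,@,
,,,@,
[5] @,,,,
,@,@,
,@,@,
@,,,@
,,@,,
,,,@,
[6] ,,@,@
@@,,@
,@,@,
@@@@@
,,,@@
,,,,,
[7] ,@,@@
,@,,@
,,,,,
,@,,,
,@,,,
,,,,@
[8] ,,@@@
,,@@@
@,,,,
,,,,,
@,,,,
,,@@@
[9] @@,,,
@@@,,
,,,@@
,,,,,
,,,@@
@@@,,
[10] ,,,,@
,,@@,
@@@@@
,,,,,
@@@@@
,,@@,
[11] ,,,,@
,,,,,
@@,,@
,,,,,
@@,,@
,,,,,
[12] ,,,,,
,,,,@
@,,,,
,,,,,
@,,,,
,,,,@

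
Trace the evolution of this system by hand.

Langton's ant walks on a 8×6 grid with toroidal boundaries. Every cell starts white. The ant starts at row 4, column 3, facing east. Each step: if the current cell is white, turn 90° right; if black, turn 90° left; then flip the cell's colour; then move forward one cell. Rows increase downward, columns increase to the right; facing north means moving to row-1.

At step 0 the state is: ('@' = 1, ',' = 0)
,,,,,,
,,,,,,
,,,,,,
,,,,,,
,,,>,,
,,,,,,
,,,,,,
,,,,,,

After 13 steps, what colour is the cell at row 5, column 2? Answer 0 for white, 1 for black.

0) ,,,,,,
,,,,,,
,,,,,,
,,,,,,
,,,>,,
,,,,,,
,,,,,,
,,,,,,
1) ,,,,,,
,,,,,,
,,,,,,
,,,,,,
,,,@,,
,,,v,,
,,,,,,
,,,,,,
2) ,,,,,,
,,,,,,
,,,,,,
,,,,,,
,,,@,,
,,<@,,
,,,,,,
,,,,,,
3) ,,,,,,
,,,,,,
,,,,,,
,,,,,,
,,^@,,
,,@@,,
,,,,,,
,,,,,,
4) ,,,,,,
,,,,,,
,,,,,,
,,,,,,
,,@>,,
,,@@,,
,,,,,,
,,,,,,
5) ,,,,,,
,,,,,,
,,,,,,
,,,^,,
,,@,,,
,,@@,,
,,,,,,
,,,,,,
6) ,,,,,,
,,,,,,
,,,,,,
,,,@>,
,,@,,,
,,@@,,
,,,,,,
,,,,,,
7) ,,,,,,
,,,,,,
,,,,,,
,,,@@,
,,@,v,
,,@@,,
,,,,,,
,,,,,,
8) ,,,,,,
,,,,,,
,,,,,,
,,,@@,
,,@<@,
,,@@,,
,,,,,,
,,,,,,
9) ,,,,,,
,,,,,,
,,,,,,
,,,^@,
,,@@@,
,,@@,,
,,,,,,
,,,,,,
10) ,,,,,,
,,,,,,
,,,,,,
,,<,@,
,,@@@,
,,@@,,
,,,,,,
,,,,,,
11) ,,,,,,
,,,,,,
,,^,,,
,,@,@,
,,@@@,
,,@@,,
,,,,,,
,,,,,,
12) ,,,,,,
,,,,,,
,,@>,,
,,@,@,
,,@@@,
,,@@,,
,,,,,,
,,,,,,
13) ,,,,,,
,,,,,,
,,@@,,
,,@v@,
,,@@@,
,,@@,,
,,,,,,
,,,,,,

1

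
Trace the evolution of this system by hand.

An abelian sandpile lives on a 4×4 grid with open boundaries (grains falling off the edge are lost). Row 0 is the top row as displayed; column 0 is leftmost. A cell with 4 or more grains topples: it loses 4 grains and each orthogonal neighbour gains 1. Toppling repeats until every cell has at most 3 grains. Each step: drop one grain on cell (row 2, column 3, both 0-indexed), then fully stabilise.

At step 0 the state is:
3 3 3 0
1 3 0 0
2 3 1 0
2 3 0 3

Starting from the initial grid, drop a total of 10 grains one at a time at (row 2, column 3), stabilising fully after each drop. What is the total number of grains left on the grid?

[0] 3 3 3 0
1 3 0 0
2 3 1 0
2 3 0 3
[1] 3 3 3 0
1 3 0 0
2 3 1 1
2 3 0 3
[2] 3 3 3 0
1 3 0 0
2 3 1 2
2 3 0 3
[3] 3 3 3 0
1 3 0 0
2 3 1 3
2 3 0 3
[4] 3 3 3 0
1 3 0 1
2 3 2 1
2 3 1 0
[5] 3 3 3 0
1 3 0 1
2 3 2 2
2 3 1 0
[6] 3 3 3 0
1 3 0 1
2 3 2 3
2 3 1 0
[7] 3 3 3 0
1 3 0 2
2 3 3 0
2 3 1 1
[8] 3 3 3 0
1 3 0 2
2 3 3 1
2 3 1 1
[9] 3 3 3 0
1 3 0 2
2 3 3 2
2 3 1 1
[10] 3 3 3 0
1 3 0 2
2 3 3 3
2 3 1 1

33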